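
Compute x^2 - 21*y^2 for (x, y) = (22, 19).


x^2 - d*y^2
= 22^2 - 21*19^2
= 484 - 7581
= -7097

-7097


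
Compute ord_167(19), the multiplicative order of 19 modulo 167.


We want ord_167(19), the smallest k >= 1 with 19^k = 1 mod 167.
n = 167 = 167, phi(167) = 166; the order divides phi(n).
Divisors of 166: 1, 2, 83, 166
Repeated squaring mod 167: 19^1 = 19, 19^2 = 27, 19^4 = 61, 19^8 = 47, 19^16 = 38, 19^32 = 108, 19^64 = 141, 19^128 = 8
Test divisors in increasing order:
  k=1: 19^1 = 19 mod 167
  k=2: 19^2 = 27 mod 167
  k=83: 19^83 = 141 * 38 * 27 * 19 = 1 mod 167  <- first divisor giving 1
Order = 83

83


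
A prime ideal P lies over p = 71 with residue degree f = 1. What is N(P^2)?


N(P^a) = p^(a*f)
= 71^(2*1)
= 71^2
= 5041

5041


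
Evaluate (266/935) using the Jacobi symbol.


Compute (266/935) via quadratic reciprocity:
  pull out 2: (2/935) = +1  (since 935 mod 8 = 7)
  reciprocity: (133/935) -> +(935/133)
  reduce: (4/133)
  pull out 2: (2/133) = -1  (since 133 mod 8 = 5)
  pull out 2: (2/133) = -1  (since 133 mod 8 = 5)
  (1/133) = 1
Product of signs = 1

1


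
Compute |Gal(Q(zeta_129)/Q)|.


|Gal(Q(zeta_129)/Q)| = phi(129)
= 84

84


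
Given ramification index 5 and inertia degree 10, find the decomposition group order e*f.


|D_P| = e * f
= 5 * 10
= 50

50


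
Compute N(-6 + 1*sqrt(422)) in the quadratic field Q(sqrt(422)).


N(a + b*sqrt(d)) = a^2 - d*b^2
= (-6)^2 - (422)*(1)^2
= 36 - 422
= -386

-386


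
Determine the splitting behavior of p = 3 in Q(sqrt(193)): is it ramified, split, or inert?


K = Q(sqrt(193)). Since d mod 4 = 1, disc(K) = 193.
Check p | disc: 193 mod 3 = 1.
p does not divide disc. Compute Legendre symbol (d/p):
1^((3-1)/2) mod 3 = 1
(d/p) = 1, so p splits: (p) = P*P' with e=1, f=1, g=2.
Therefore p is split.

split


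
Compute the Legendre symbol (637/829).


p = 829 is prime, so compute (637/829) with the reciprocity algorithm (Jacobi-symbol steps: pull out 2s via (2/n), flip via reciprocity, reduce):
  reciprocity: (637/829) -> +(829/637)
  reduce: (192/637)
  pull out 2: (2/637) = -1  (since 637 mod 8 = 5)
  pull out 2: (2/637) = -1  (since 637 mod 8 = 5)
  pull out 2: (2/637) = -1  (since 637 mod 8 = 5)
  pull out 2: (2/637) = -1  (since 637 mod 8 = 5)
  pull out 2: (2/637) = -1  (since 637 mod 8 = 5)
  pull out 2: (2/637) = -1  (since 637 mod 8 = 5)
  reciprocity: (3/637) -> +(637/3)
  reduce: (1/3)
  (1/3) = 1
Product of signs = 1
(637/829) = 1

1


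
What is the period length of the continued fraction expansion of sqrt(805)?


Run the CF algorithm for sqrt(805).
a_0 = floor(sqrt(805)) = 28; set m_0=0, q_0=1.
Recurrence: m' = q*a - m,  q' = (d - m'^2)/q,  a' = floor((a_0 + m')/q').
  step 1: m=28, q=21, a=2
  step 2: m=14, q=29, a=1
  step 3: m=15, q=20, a=2
  step 4: m=25, q=9, a=5
  step 5: m=20, q=45, a=1
  step 6: m=25, q=4, a=13
  step 7: m=27, q=19, a=2
  step 8: m=11, q=36, a=1
  step 9: m=25, q=5, a=10
  step 10: m=25, q=36, a=1
  step 11: m=11, q=19, a=2
  step 12: m=27, q=4, a=13
  step 13: m=25, q=45, a=1
  step 14: m=20, q=9, a=5
  step 15: m=25, q=20, a=2
  step 16: m=15, q=29, a=1
  step 17: m=14, q=21, a=2
  step 18: m=28, q=1, a=56
a_18 = 2*a_0 = 56, so the period closes here.
sqrt(805) = [28; 2, 1, 2, 5, 1, 13, 2, 1, 10, 1, 2, 13, 1, 5, 2, 1, 2, 56]
Period length = 18

18


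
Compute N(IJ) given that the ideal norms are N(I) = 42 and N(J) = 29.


N(IJ) = N(I) * N(J)
= 42 * 29
= 1218

1218


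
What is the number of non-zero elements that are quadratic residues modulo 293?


For prime p, the number of non-zero quadratic residues is (p-1)/2.
= (293-1)/2
= 146

146


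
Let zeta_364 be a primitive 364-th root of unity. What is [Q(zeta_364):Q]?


The degree equals Euler's totient phi(364).
364 = 2^2 * 7 * 13
phi(364) = 144

144


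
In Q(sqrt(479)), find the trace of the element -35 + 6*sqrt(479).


Tr(a + b*sqrt(d)) = (a + b*sqrt(d)) + (a - b*sqrt(d)) = 2a
= 2 * (-35)
= -70

-70


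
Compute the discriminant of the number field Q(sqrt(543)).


For K = Q(sqrt(d)) with d squarefree: disc(K) = d if d = 1 mod 4, and disc(K) = 4d if d = 2 or 3 mod 4.
Here d = 543, and d mod 4 = 3.
d = 3 mod 4, not 1 (O_K = Z[sqrt(d)]), so disc(K) = 4d = 4 * (543) = 2172

2172


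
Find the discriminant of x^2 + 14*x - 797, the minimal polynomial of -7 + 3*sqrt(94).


The element -7 + 3*sqrt(94) has minimal polynomial:
x^2 + 14*x - 797
Discriminant = (14)^2 - 4*(-797)
= 196 + 3188
= 3384

3384


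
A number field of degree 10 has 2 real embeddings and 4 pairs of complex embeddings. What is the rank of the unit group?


By Dirichlet's unit theorem:
rank = r1 + r2 - 1
= 2 + 4 - 1
= 5

5


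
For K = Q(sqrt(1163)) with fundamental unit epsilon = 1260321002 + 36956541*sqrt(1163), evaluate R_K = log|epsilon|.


epsilon = 1260321002 + 36956541*sqrt(1163)
= 2.5206e+09
R = ln(2.5206e+09)
= 21.6478

21.6478


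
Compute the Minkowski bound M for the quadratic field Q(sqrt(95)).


d = 95, d mod 4 = 3, so disc(K) = 4d = 380; |disc(K)| = 380
Real quadratic field, so n = 2, s = r2 = 0, r1 = 2
M = (n!/n^n) * (4/pi)^s * sqrt(|disc(K)|) = (2!/2^2) * (4/pi)^0 * sqrt(380)
= 0.5 * 1.000000 * 19.493589
= 9.7468

9.7468


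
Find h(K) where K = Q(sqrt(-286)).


K = Q(sqrt(-286)). d mod 4 = 2, so D = disc(K) = 4d = -1144
h(K) equals the number of primitive reduced positive-definite forms (a, b, c) = a*x^2 + b*x*y + c*y^2 with b^2 - 4ac = D,
where reduced means |b| <= a <= c, with b >= 0 whenever |b| = a or a = c, and primitive means gcd(a, b, c) = 1.
Reduced forces 3a^2 <= |D| = 1144, so 1 <= a <= 19; b must have the parity of D, and c = (b^2 - D)/(4a) must be an integer >= a.
Enumerate a = 1..19, b in [-a, a]:
  a=1: (1, 0, 286)  [1]
  a=2: (2, 0, 143)  [1]
  a=3..4: none
  a=5: (5, -4, 58), (5, 4, 58)  [2]
  a=6: none
  a=7: (7, -2, 41), (7, 2, 41)  [2]
  a=8..9: none
  a=10: (10, -4, 29), (10, 4, 29)  [2]
  a=11: (11, 0, 26)  [1]
  a=12: none
  a=13: (13, 0, 22)  [1]
  a=14: (14, -12, 23), (14, 12, 23)  [2]
  a=15..19: none
Total reduced forms: 1 + 1 + 2 + 2 + 2 + 1 + 1 + 2 = 12
h = 12

12


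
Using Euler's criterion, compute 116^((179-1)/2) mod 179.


p = 179 is prime and the exponent is (p-1)/2 = 89, so by Euler's criterion 116^89 = (116/179) = +1 or -1 mod 179.
Compute by square-and-multiply:
  89 = 64 + 16 + 8 + 1 (binary 1011001)
  Repeated squaring mod 179: 116^1 = 116, 116^2 = 31, 116^4 = 66, 116^8 = 60, 116^16 = 20, 116^32 = 42, 116^64 = 153
  116^89 = 116^64 * 116^16 * 116^8 * 116^1 = 153 * 20 * 60 * 116 mod 179
    153 * 20 = 3060 = 17 mod 179
    17 * 60 = 1020 = 125 mod 179
    125 * 116 = 14500 = 1 mod 179
  116^89 = 1 mod 179
Result 1: 116 is a quadratic residue mod 179.
116^89 mod 179 = 1

1


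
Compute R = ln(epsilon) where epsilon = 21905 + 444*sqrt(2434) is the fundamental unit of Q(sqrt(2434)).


epsilon = 21905 + 444*sqrt(2434)
= 43810.0000
R = ln(43810.0000)
= 10.6876

10.6876


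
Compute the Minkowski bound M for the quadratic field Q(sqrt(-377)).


d = -377, d mod 4 = 3, so disc(K) = 4d = -1508; |disc(K)| = 1508
Imaginary quadratic field, so n = 2, s = r2 = 1, r1 = 0
M = (n!/n^n) * (4/pi)^s * sqrt(|disc(K)|) = (2!/2^2) * (4/pi)^1 * sqrt(1508)
= 0.5 * 1.273240 * 38.832976
= 24.7218

24.7218


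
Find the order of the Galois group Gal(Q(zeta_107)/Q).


|Gal(Q(zeta_107)/Q)| = phi(107)
= 106

106


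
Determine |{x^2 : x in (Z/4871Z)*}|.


For prime p, the number of non-zero quadratic residues is (p-1)/2.
= (4871-1)/2
= 2435

2435


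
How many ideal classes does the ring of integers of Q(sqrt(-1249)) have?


K = Q(sqrt(-1249)). d mod 4 = 3, so D = disc(K) = 4d = -4996
h(K) equals the number of primitive reduced positive-definite forms (a, b, c) = a*x^2 + b*x*y + c*y^2 with b^2 - 4ac = D,
where reduced means |b| <= a <= c, with b >= 0 whenever |b| = a or a = c, and primitive means gcd(a, b, c) = 1.
Reduced forces 3a^2 <= |D| = 4996, so 1 <= a <= 40; b must have the parity of D, and c = (b^2 - D)/(4a) must be an integer >= a.
Enumerate a = 1..40, b in [-a, a]:
  a=1: (1, 0, 1249)  [1]
  a=2: (2, 2, 625)  [1]
  a=3..4: none
  a=5: (5, -2, 250), (5, 2, 250)  [2]
  a=6: none
  a=7: (7, -4, 179), (7, 4, 179)  [2]
  a=8..9: none
  a=10: (10, -2, 125), (10, 2, 125)  [2]
  a=11: (11, -8, 115), (11, 8, 115)  [2]
  a=12: none
  a=13: (13, -10, 98), (13, 10, 98)  [2]
  a=14: (14, -10, 91), (14, 10, 91)  [2]
  a=15..16: none
  a=17: (17, -6, 74), (17, 6, 74)  [2]
  a=18: none
  a=19: (19, -18, 70), (19, 18, 70)  [2]
  a=20..21: none
  a=22: (22, -14, 59), (22, 14, 59)  [2]
  a=23: (23, -8, 55), (23, 8, 55)  [2]
  a=24: none
  a=25: (25, -2, 50), (25, 2, 50)  [2]
  a=26: (26, -10, 49), (26, 10, 49)  [2]
  a=27..33: none
  a=34: (34, -6, 37), (34, 6, 37)  [2]
  a=35: (35, -32, 43), (35, -18, 38), (35, 18, 38), (35, 32, 43)  [4]
  a=36..40: none
Total reduced forms: 1 + 1 + 2 + 2 + 2 + 2 + 2 + 2 + 2 + 2 + 2 + 2 + 2 + 2 + 2 + 4 = 32
h = 32

32


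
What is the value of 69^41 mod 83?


p = 83 is prime and the exponent is (p-1)/2 = 41, so by Euler's criterion 69^41 = (69/83) = +1 or -1 mod 83.
Compute by square-and-multiply:
  41 = 32 + 8 + 1 (binary 101001)
  Repeated squaring mod 83: 69^1 = 69, 69^2 = 30, 69^4 = 70, 69^8 = 3, 69^16 = 9, 69^32 = 81
  69^41 = 69^32 * 69^8 * 69^1 = 81 * 3 * 69 mod 83
    81 * 3 = 243 = 77 mod 83
    77 * 69 = 5313 = 1 mod 83
  69^41 = 1 mod 83
Result 1: 69 is a quadratic residue mod 83.
69^41 mod 83 = 1

1


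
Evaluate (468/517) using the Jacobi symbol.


Compute (468/517) via quadratic reciprocity:
  pull out 2: (2/517) = -1  (since 517 mod 8 = 5)
  pull out 2: (2/517) = -1  (since 517 mod 8 = 5)
  reciprocity: (117/517) -> +(517/117)
  reduce: (49/117)
  reciprocity: (49/117) -> +(117/49)
  reduce: (19/49)
  reciprocity: (19/49) -> +(49/19)
  reduce: (11/19)
  reciprocity: (11/19) -> -(19/11)
  reduce: (8/11)
  pull out 2: (2/11) = -1  (since 11 mod 8 = 3)
  pull out 2: (2/11) = -1  (since 11 mod 8 = 3)
  pull out 2: (2/11) = -1  (since 11 mod 8 = 3)
  (1/11) = 1
Product of signs = 1

1


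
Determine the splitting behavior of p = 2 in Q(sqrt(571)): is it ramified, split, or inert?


K = Q(sqrt(571)). Since d mod 4 = 3, disc(K) = 2284.
Check p | disc: 2284 mod 2 = 0.
p divides disc, so p ramifies: (p) = P^2 with e=2, f=1, g=1.
Therefore p is ramified.

ramified


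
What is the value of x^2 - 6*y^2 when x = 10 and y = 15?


x^2 - d*y^2
= 10^2 - 6*15^2
= 100 - 1350
= -1250

-1250


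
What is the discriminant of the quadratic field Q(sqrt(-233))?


For K = Q(sqrt(d)) with d squarefree: disc(K) = d if d = 1 mod 4, and disc(K) = 4d if d = 2 or 3 mod 4.
Here d = -233, and d mod 4 = 3.
d = 3 mod 4, not 1 (O_K = Z[sqrt(d)]), so disc(K) = 4d = 4 * (-233) = -932

-932


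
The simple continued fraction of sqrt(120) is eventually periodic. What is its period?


Run the CF algorithm for sqrt(120).
a_0 = floor(sqrt(120)) = 10; set m_0=0, q_0=1.
Recurrence: m' = q*a - m,  q' = (d - m'^2)/q,  a' = floor((a_0 + m')/q').
  step 1: m=10, q=20, a=1
  step 2: m=10, q=1, a=20
a_2 = 2*a_0 = 20, so the period closes here.
sqrt(120) = [10; 1, 20]
Period length = 2

2


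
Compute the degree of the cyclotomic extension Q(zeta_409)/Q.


The degree equals Euler's totient phi(409).
409 = 409
phi(409) = 408

408


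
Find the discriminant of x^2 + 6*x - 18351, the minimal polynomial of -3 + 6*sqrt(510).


The element -3 + 6*sqrt(510) has minimal polynomial:
x^2 + 6*x - 18351
Discriminant = (6)^2 - 4*(-18351)
= 36 + 73404
= 73440

73440


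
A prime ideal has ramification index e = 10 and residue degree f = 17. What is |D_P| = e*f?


|D_P| = e * f
= 10 * 17
= 170

170


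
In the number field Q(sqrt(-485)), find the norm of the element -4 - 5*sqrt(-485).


N(a + b*sqrt(d)) = a^2 - d*b^2
= (-4)^2 - (-485)*(-5)^2
= 16 + 12125
= 12141

12141


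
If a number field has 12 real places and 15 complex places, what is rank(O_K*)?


By Dirichlet's unit theorem:
rank = r1 + r2 - 1
= 12 + 15 - 1
= 26

26


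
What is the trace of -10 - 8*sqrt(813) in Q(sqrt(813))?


Tr(a + b*sqrt(d)) = (a + b*sqrt(d)) + (a - b*sqrt(d)) = 2a
= 2 * (-10)
= -20

-20


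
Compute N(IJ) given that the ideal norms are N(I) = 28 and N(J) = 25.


N(IJ) = N(I) * N(J)
= 28 * 25
= 700

700


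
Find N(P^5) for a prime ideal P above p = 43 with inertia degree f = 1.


N(P^a) = p^(a*f)
= 43^(5*1)
= 43^5
= 147008443

147008443


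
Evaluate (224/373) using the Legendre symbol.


p = 373 is prime, so compute (224/373) with the reciprocity algorithm (Jacobi-symbol steps: pull out 2s via (2/n), flip via reciprocity, reduce):
  pull out 2: (2/373) = -1  (since 373 mod 8 = 5)
  pull out 2: (2/373) = -1  (since 373 mod 8 = 5)
  pull out 2: (2/373) = -1  (since 373 mod 8 = 5)
  pull out 2: (2/373) = -1  (since 373 mod 8 = 5)
  pull out 2: (2/373) = -1  (since 373 mod 8 = 5)
  reciprocity: (7/373) -> +(373/7)
  reduce: (2/7)
  pull out 2: (2/7) = +1  (since 7 mod 8 = 7)
  (1/7) = 1
Product of signs = -1
(224/373) = -1

-1


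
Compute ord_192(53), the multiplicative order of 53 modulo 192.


We want ord_192(53), the smallest k >= 1 with 53^k = 1 mod 192.
n = 192 = 2^6 * 3, phi(192) = 64; the order divides phi(n).
Divisors of 64: 1, 2, 4, 8, 16, 32, 64
Repeated squaring mod 192: 53^1 = 53, 53^2 = 121, 53^4 = 49, 53^8 = 97, 53^16 = 1, 53^32 = 1, 53^64 = 1
Test divisors in increasing order:
  k=1: 53^1 = 53 mod 192
  k=2: 53^2 = 121 mod 192
  k=4: 53^4 = 49 mod 192
  k=8: 53^8 = 97 mod 192
  k=16: 53^16 = 1 mod 192  <- first divisor giving 1
Order = 16

16


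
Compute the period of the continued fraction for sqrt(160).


Run the CF algorithm for sqrt(160).
a_0 = floor(sqrt(160)) = 12; set m_0=0, q_0=1.
Recurrence: m' = q*a - m,  q' = (d - m'^2)/q,  a' = floor((a_0 + m')/q').
  step 1: m=12, q=16, a=1
  step 2: m=4, q=9, a=1
  step 3: m=5, q=15, a=1
  step 4: m=10, q=4, a=5
  step 5: m=10, q=15, a=1
  step 6: m=5, q=9, a=1
  step 7: m=4, q=16, a=1
  step 8: m=12, q=1, a=24
a_8 = 2*a_0 = 24, so the period closes here.
sqrt(160) = [12; 1, 1, 1, 5, 1, 1, 1, 24]
Period length = 8

8


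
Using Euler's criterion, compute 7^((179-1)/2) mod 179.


p = 179 is prime and the exponent is (p-1)/2 = 89, so by Euler's criterion 7^89 = (7/179) = +1 or -1 mod 179.
Compute by square-and-multiply:
  89 = 64 + 16 + 8 + 1 (binary 1011001)
  Repeated squaring mod 179: 7^1 = 7, 7^2 = 49, 7^4 = 74, 7^8 = 106, 7^16 = 138, 7^32 = 70, 7^64 = 67
  7^89 = 7^64 * 7^16 * 7^8 * 7^1 = 67 * 138 * 106 * 7 mod 179
    67 * 138 = 9246 = 117 mod 179
    117 * 106 = 12402 = 51 mod 179
    51 * 7 = 357 = 178 mod 179
  7^89 = 178 mod 179
Result 178 = p - 1 = -1 mod 179: 7 is a quadratic non-residue mod 179. As a residue in [0, p-1] the value is 178.
7^89 mod 179 = 178

178


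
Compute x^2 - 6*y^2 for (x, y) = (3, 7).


x^2 - d*y^2
= 3^2 - 6*7^2
= 9 - 294
= -285

-285


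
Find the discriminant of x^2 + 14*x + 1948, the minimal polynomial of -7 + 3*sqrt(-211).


The element -7 + 3*sqrt(-211) has minimal polynomial:
x^2 + 14*x + 1948
Discriminant = (14)^2 - 4*(1948)
= 196 - 7792
= -7596

-7596


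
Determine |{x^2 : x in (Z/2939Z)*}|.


For prime p, the number of non-zero quadratic residues is (p-1)/2.
= (2939-1)/2
= 1469

1469


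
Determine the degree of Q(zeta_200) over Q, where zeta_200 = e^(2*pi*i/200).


The degree equals Euler's totient phi(200).
200 = 2^3 * 5^2
phi(200) = 80

80


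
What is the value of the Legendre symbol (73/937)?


p = 937 is prime, so compute (73/937) with the reciprocity algorithm (Jacobi-symbol steps: pull out 2s via (2/n), flip via reciprocity, reduce):
  reciprocity: (73/937) -> +(937/73)
  reduce: (61/73)
  reciprocity: (61/73) -> +(73/61)
  reduce: (12/61)
  pull out 2: (2/61) = -1  (since 61 mod 8 = 5)
  pull out 2: (2/61) = -1  (since 61 mod 8 = 5)
  reciprocity: (3/61) -> +(61/3)
  reduce: (1/3)
  (1/3) = 1
Product of signs = 1
(73/937) = 1

1


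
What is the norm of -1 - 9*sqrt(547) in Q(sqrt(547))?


N(a + b*sqrt(d)) = a^2 - d*b^2
= (-1)^2 - (547)*(-9)^2
= 1 - 44307
= -44306

-44306


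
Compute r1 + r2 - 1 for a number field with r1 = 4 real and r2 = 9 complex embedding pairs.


By Dirichlet's unit theorem:
rank = r1 + r2 - 1
= 4 + 9 - 1
= 12

12


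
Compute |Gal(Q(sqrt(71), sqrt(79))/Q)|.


The 2 square roots of distinct primes are multiplicatively independent over Q,
so [K:Q] = 2^2 and Gal(K/Q) is isomorphic to (Z/2Z)^2.
|Gal| = 2^2 = 4

4


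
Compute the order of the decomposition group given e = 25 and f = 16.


|D_P| = e * f
= 25 * 16
= 400

400


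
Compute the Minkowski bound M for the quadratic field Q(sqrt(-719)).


d = -719, d mod 4 = 1, so disc(K) = d = -719; |disc(K)| = 719
Imaginary quadratic field, so n = 2, s = r2 = 1, r1 = 0
M = (n!/n^n) * (4/pi)^s * sqrt(|disc(K)|) = (2!/2^2) * (4/pi)^1 * sqrt(719)
= 0.5 * 1.273240 * 26.814175
= 17.0704

17.0704


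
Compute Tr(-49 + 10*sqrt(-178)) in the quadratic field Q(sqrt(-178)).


Tr(a + b*sqrt(d)) = (a + b*sqrt(d)) + (a - b*sqrt(d)) = 2a
= 2 * (-49)
= -98

-98


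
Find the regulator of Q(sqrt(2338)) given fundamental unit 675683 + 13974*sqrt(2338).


epsilon = 675683 + 13974*sqrt(2338)
= 1.3514e+06
R = ln(1.3514e+06)
= 14.1166

14.1166


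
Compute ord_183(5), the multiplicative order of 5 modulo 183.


We want ord_183(5), the smallest k >= 1 with 5^k = 1 mod 183.
n = 183 = 3 * 61, phi(183) = 120; the order divides phi(n).
Divisors of 120: 1, 2, 3, 4, 5, 6, 8, 10, 12, 15, 20, 24, 30, 40, 60, 120
Repeated squaring mod 183: 5^1 = 5, 5^2 = 25, 5^4 = 76, 5^8 = 103, 5^16 = 178, 5^32 = 25, 5^64 = 76
Test divisors in increasing order:
  k=1: 5^1 = 5 mod 183
  k=2: 5^2 = 25 mod 183
  k=3: 5^3 = 25 * 5 = 125 mod 183
  k=4: 5^4 = 76 mod 183
  k=5: 5^5 = 76 * 5 = 14 mod 183
  k=6: 5^6 = 76 * 25 = 70 mod 183
  k=8: 5^8 = 103 mod 183
  k=10: 5^10 = 103 * 25 = 13 mod 183
  k=12: 5^12 = 103 * 76 = 142 mod 183
  k=15: 5^15 = 103 * 76 * 25 * 5 = 182 mod 183
  k=20: 5^20 = 178 * 76 = 169 mod 183
  k=24: 5^24 = 178 * 103 = 34 mod 183
  k=30: 5^30 = 178 * 103 * 76 * 25 = 1 mod 183  <- first divisor giving 1
Order = 30

30


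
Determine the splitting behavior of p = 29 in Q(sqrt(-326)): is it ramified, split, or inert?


K = Q(sqrt(-326)). Since d mod 4 = 2, disc(K) = -1304.
Check p | disc: -1304 mod 29 = 1.
p does not divide disc. Compute Legendre symbol (d/p):
22^((29-1)/2) mod 29 = 1
(d/p) = 1, so p splits: (p) = P*P' with e=1, f=1, g=2.
Therefore p is split.

split


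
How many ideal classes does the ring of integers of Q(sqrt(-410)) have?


K = Q(sqrt(-410)). d mod 4 = 2, so D = disc(K) = 4d = -1640
h(K) equals the number of primitive reduced positive-definite forms (a, b, c) = a*x^2 + b*x*y + c*y^2 with b^2 - 4ac = D,
where reduced means |b| <= a <= c, with b >= 0 whenever |b| = a or a = c, and primitive means gcd(a, b, c) = 1.
Reduced forces 3a^2 <= |D| = 1640, so 1 <= a <= 23; b must have the parity of D, and c = (b^2 - D)/(4a) must be an integer >= a.
Enumerate a = 1..23, b in [-a, a]:
  a=1: (1, 0, 410)  [1]
  a=2: (2, 0, 205)  [1]
  a=3: (3, -2, 137), (3, 2, 137)  [2]
  a=4: none
  a=5: (5, 0, 82)  [1]
  a=6: (6, -4, 69), (6, 4, 69)  [2]
  a=7..8: none
  a=9: (9, -4, 46), (9, 4, 46)  [2]
  a=10: (10, 0, 41)  [1]
  a=11..14: none
  a=15: (15, -10, 29), (15, 10, 29)  [2]
  a=16: none
  a=17: (17, -14, 27), (17, 14, 27)  [2]
  a=18: (18, -4, 23), (18, 4, 23)  [2]
  a=19..23: none
Total reduced forms: 1 + 1 + 2 + 1 + 2 + 2 + 1 + 2 + 2 + 2 = 16
h = 16

16


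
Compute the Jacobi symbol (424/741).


Compute (424/741) via quadratic reciprocity:
  pull out 2: (2/741) = -1  (since 741 mod 8 = 5)
  pull out 2: (2/741) = -1  (since 741 mod 8 = 5)
  pull out 2: (2/741) = -1  (since 741 mod 8 = 5)
  reciprocity: (53/741) -> +(741/53)
  reduce: (52/53)
  pull out 2: (2/53) = -1  (since 53 mod 8 = 5)
  pull out 2: (2/53) = -1  (since 53 mod 8 = 5)
  reciprocity: (13/53) -> +(53/13)
  reduce: (1/13)
  (1/13) = 1
Product of signs = -1

-1


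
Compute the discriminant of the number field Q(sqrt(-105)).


For K = Q(sqrt(d)) with d squarefree: disc(K) = d if d = 1 mod 4, and disc(K) = 4d if d = 2 or 3 mod 4.
Here d = -105, and d mod 4 = 3.
d = 3 mod 4, not 1 (O_K = Z[sqrt(d)]), so disc(K) = 4d = 4 * (-105) = -420

-420


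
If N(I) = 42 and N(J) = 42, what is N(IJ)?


N(IJ) = N(I) * N(J)
= 42 * 42
= 1764

1764


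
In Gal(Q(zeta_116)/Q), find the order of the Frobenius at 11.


The Frobenius at p in Gal(Q(zeta_n)/Q) = (Z/nZ)* is the class of p, so its order is ord_116(11), the smallest k >= 1 with 11^k = 1 mod 116.
n = 116 = 2^2 * 29, phi(116) = 56; the order divides phi(n).
Divisors of 56: 1, 2, 4, 7, 8, 14, 28, 56
Repeated squaring mod 116: 11^1 = 11, 11^2 = 5, 11^4 = 25, 11^8 = 45, 11^16 = 53, 11^32 = 25
Test divisors in increasing order:
  k=1: 11^1 = 11 mod 116
  k=2: 11^2 = 5 mod 116
  k=4: 11^4 = 25 mod 116
  k=7: 11^7 = 25 * 5 * 11 = 99 mod 116
  k=8: 11^8 = 45 mod 116
  k=14: 11^14 = 45 * 25 * 5 = 57 mod 116
  k=28: 11^28 = 53 * 45 * 25 = 1 mod 116  <- first divisor giving 1
Order = 28

28


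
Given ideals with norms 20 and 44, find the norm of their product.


N(IJ) = N(I) * N(J)
= 20 * 44
= 880

880


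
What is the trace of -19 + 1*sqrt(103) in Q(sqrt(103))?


Tr(a + b*sqrt(d)) = (a + b*sqrt(d)) + (a - b*sqrt(d)) = 2a
= 2 * (-19)
= -38

-38


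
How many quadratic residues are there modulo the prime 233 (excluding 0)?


For prime p, the number of non-zero quadratic residues is (p-1)/2.
= (233-1)/2
= 116

116


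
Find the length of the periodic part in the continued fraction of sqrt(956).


Run the CF algorithm for sqrt(956).
a_0 = floor(sqrt(956)) = 30; set m_0=0, q_0=1.
Recurrence: m' = q*a - m,  q' = (d - m'^2)/q,  a' = floor((a_0 + m')/q').
  step 1: m=30, q=56, a=1
  step 2: m=26, q=5, a=11
  step 3: m=29, q=23, a=2
  step 4: m=17, q=29, a=1
  step 5: m=12, q=28, a=1
  step 6: m=16, q=25, a=1
  step 7: m=9, q=35, a=1
  step 8: m=26, q=8, a=7
  step 9: m=30, q=7, a=8
  step 10: m=26, q=40, a=1
  step 11: m=14, q=19, a=2
  step 12: m=24, q=20, a=2
  step 13: m=16, q=35, a=1
  step 14: m=19, q=17, a=2
  step 15: m=15, q=43, a=1
  step 16: m=28, q=4, a=14
  step 17: m=28, q=43, a=1
  step 18: m=15, q=17, a=2
  step 19: m=19, q=35, a=1
  step 20: m=16, q=20, a=2
  step 21: m=24, q=19, a=2
  step 22: m=14, q=40, a=1
  step 23: m=26, q=7, a=8
  step 24: m=30, q=8, a=7
  step 25: m=26, q=35, a=1
  step 26: m=9, q=25, a=1
  step 27: m=16, q=28, a=1
  step 28: m=12, q=29, a=1
  step 29: m=17, q=23, a=2
  step 30: m=29, q=5, a=11
  step 31: m=26, q=56, a=1
  step 32: m=30, q=1, a=60
a_32 = 2*a_0 = 60, so the period closes here.
sqrt(956) = [30; 1, 11, 2, 1, 1, 1, 1, 7, 8, 1, 2, 2, 1, 2, 1, 14, 1, 2, 1, 2, 2, 1, 8, 7, 1, 1, 1, 1, 2, 11, 1, 60]
Period length = 32

32


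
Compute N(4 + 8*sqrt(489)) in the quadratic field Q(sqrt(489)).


N(a + b*sqrt(d)) = a^2 - d*b^2
= (4)^2 - (489)*(8)^2
= 16 - 31296
= -31280

-31280


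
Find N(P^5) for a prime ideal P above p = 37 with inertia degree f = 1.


N(P^a) = p^(a*f)
= 37^(5*1)
= 37^5
= 69343957

69343957


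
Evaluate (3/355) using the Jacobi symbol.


Compute (3/355) via quadratic reciprocity:
  reciprocity: (3/355) -> -(355/3)
  reduce: (1/3)
  (1/3) = 1
Product of signs = -1

-1


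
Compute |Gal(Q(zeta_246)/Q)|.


|Gal(Q(zeta_246)/Q)| = phi(246)
= 80

80


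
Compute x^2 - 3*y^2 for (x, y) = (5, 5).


x^2 - d*y^2
= 5^2 - 3*5^2
= 25 - 75
= -50

-50


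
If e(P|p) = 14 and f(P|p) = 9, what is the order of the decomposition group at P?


|D_P| = e * f
= 14 * 9
= 126

126


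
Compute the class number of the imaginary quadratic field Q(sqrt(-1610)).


K = Q(sqrt(-1610)). d mod 4 = 2, so D = disc(K) = 4d = -6440
h(K) equals the number of primitive reduced positive-definite forms (a, b, c) = a*x^2 + b*x*y + c*y^2 with b^2 - 4ac = D,
where reduced means |b| <= a <= c, with b >= 0 whenever |b| = a or a = c, and primitive means gcd(a, b, c) = 1.
Reduced forces 3a^2 <= |D| = 6440, so 1 <= a <= 46; b must have the parity of D, and c = (b^2 - D)/(4a) must be an integer >= a.
Enumerate a = 1..46, b in [-a, a]:
  a=1: (1, 0, 1610)  [1]
  a=2: (2, 0, 805)  [1]
  a=3: (3, -2, 537), (3, 2, 537)  [2]
  a=4: none
  a=5: (5, 0, 322)  [1]
  a=6: (6, -4, 269), (6, 4, 269)  [2]
  a=7: (7, 0, 230)  [1]
  a=8: none
  a=9: (9, -2, 179), (9, 2, 179)  [2]
  a=10: (10, 0, 161)  [1]
  a=11..13: none
  a=14: (14, 0, 115)  [1]
  a=15: (15, -10, 109), (15, 10, 109)  [2]
  a=16..17: none
  a=18: (18, -16, 93), (18, 16, 93)  [2]
  a=19: (19, -18, 89), (19, 18, 89)  [2]
  a=20: none
  a=21: (21, -14, 79), (21, 14, 79)  [2]
  a=22: none
  a=23: (23, 0, 70)  [1]
  a=24..26: none
  a=27: (27, -16, 62), (27, 16, 62)  [2]
  a=28..29: none
  a=30: (30, -20, 57), (30, 20, 57)  [2]
  a=31: (31, -16, 54), (31, 16, 54)  [2]
  a=32..34: none
  a=35: (35, 0, 46)  [1]
  a=36..37: none
  a=38: (38, -20, 45), (38, 20, 45)  [2]
  a=39..41: none
  a=42: (42, -28, 43), (42, 28, 43)  [2]
  a=43..46: none
Total reduced forms: 1 + 1 + 2 + 1 + 2 + 1 + 2 + 1 + 1 + 2 + 2 + 2 + 2 + 1 + 2 + 2 + 2 + 1 + 2 + 2 = 32
h = 32

32


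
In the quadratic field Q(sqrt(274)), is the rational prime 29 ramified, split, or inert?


K = Q(sqrt(274)). Since d mod 4 = 2, disc(K) = 1096.
Check p | disc: 1096 mod 29 = 23.
p does not divide disc. Compute Legendre symbol (d/p):
13^((29-1)/2) mod 29 = 1
(d/p) = 1, so p splits: (p) = P*P' with e=1, f=1, g=2.
Therefore p is split.

split


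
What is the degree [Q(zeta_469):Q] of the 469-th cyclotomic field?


The degree equals Euler's totient phi(469).
469 = 7 * 67
phi(469) = 396

396


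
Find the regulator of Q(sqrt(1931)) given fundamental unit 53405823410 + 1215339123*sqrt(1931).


epsilon = 53405823410 + 1215339123*sqrt(1931)
= 1.0681e+11
R = ln(1.0681e+11)
= 25.3943

25.3943


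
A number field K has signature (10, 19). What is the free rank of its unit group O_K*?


By Dirichlet's unit theorem:
rank = r1 + r2 - 1
= 10 + 19 - 1
= 28

28


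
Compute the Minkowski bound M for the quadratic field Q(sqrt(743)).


d = 743, d mod 4 = 3, so disc(K) = 4d = 2972; |disc(K)| = 2972
Real quadratic field, so n = 2, s = r2 = 0, r1 = 2
M = (n!/n^n) * (4/pi)^s * sqrt(|disc(K)|) = (2!/2^2) * (4/pi)^0 * sqrt(2972)
= 0.5 * 1.000000 * 54.516053
= 27.2580

27.2580


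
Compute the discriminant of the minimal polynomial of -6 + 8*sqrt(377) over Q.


The element -6 + 8*sqrt(377) has minimal polynomial:
x^2 + 12*x - 24092
Discriminant = (12)^2 - 4*(-24092)
= 144 + 96368
= 96512

96512


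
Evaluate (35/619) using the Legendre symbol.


p = 619 is prime, so compute (35/619) with the reciprocity algorithm (Jacobi-symbol steps: pull out 2s via (2/n), flip via reciprocity, reduce):
  reciprocity: (35/619) -> -(619/35)
  reduce: (24/35)
  pull out 2: (2/35) = -1  (since 35 mod 8 = 3)
  pull out 2: (2/35) = -1  (since 35 mod 8 = 3)
  pull out 2: (2/35) = -1  (since 35 mod 8 = 3)
  reciprocity: (3/35) -> -(35/3)
  reduce: (2/3)
  pull out 2: (2/3) = -1  (since 3 mod 8 = 3)
  (1/3) = 1
Product of signs = 1
(35/619) = 1

1


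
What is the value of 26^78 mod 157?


p = 157 is prime and the exponent is (p-1)/2 = 78, so by Euler's criterion 26^78 = (26/157) = +1 or -1 mod 157.
Compute by square-and-multiply:
  78 = 64 + 8 + 4 + 2 (binary 1001110)
  Repeated squaring mod 157: 26^1 = 26, 26^2 = 48, 26^4 = 106, 26^8 = 89, 26^16 = 71, 26^32 = 17, 26^64 = 132
  26^78 = 26^64 * 26^8 * 26^4 * 26^2 = 132 * 89 * 106 * 48 mod 157
    132 * 89 = 11748 = 130 mod 157
    130 * 106 = 13780 = 121 mod 157
    121 * 48 = 5808 = 156 mod 157
  26^78 = 156 mod 157
Result 156 = p - 1 = -1 mod 157: 26 is a quadratic non-residue mod 157. As a residue in [0, p-1] the value is 156.
26^78 mod 157 = 156

156


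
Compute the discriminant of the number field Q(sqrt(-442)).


For K = Q(sqrt(d)) with d squarefree: disc(K) = d if d = 1 mod 4, and disc(K) = 4d if d = 2 or 3 mod 4.
Here d = -442, and d mod 4 = 2.
d = 2 mod 4, not 1 (O_K = Z[sqrt(d)]), so disc(K) = 4d = 4 * (-442) = -1768

-1768


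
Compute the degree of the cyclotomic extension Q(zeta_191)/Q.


The degree equals Euler's totient phi(191).
191 = 191
phi(191) = 190

190


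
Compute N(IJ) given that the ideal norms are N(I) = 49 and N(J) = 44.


N(IJ) = N(I) * N(J)
= 49 * 44
= 2156

2156


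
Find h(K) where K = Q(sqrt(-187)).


K = Q(sqrt(-187)). d mod 4 = 1, so D = disc(K) = d = -187
h(K) equals the number of primitive reduced positive-definite forms (a, b, c) = a*x^2 + b*x*y + c*y^2 with b^2 - 4ac = D,
where reduced means |b| <= a <= c, with b >= 0 whenever |b| = a or a = c, and primitive means gcd(a, b, c) = 1.
Reduced forces 3a^2 <= |D| = 187, so 1 <= a <= 7; b must have the parity of D, and c = (b^2 - D)/(4a) must be an integer >= a.
Enumerate a = 1..7, b in [-a, a]:
  a=1: (1, 1, 47)  [1]
  a=2..6: none
  a=7: (7, 3, 7)  [1]
Total reduced forms: 1 + 1 = 2
h = 2

2


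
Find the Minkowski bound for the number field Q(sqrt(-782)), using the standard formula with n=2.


d = -782, d mod 4 = 2, so disc(K) = 4d = -3128; |disc(K)| = 3128
Imaginary quadratic field, so n = 2, s = r2 = 1, r1 = 0
M = (n!/n^n) * (4/pi)^s * sqrt(|disc(K)|) = (2!/2^2) * (4/pi)^1 * sqrt(3128)
= 0.5 * 1.273240 * 55.928526
= 35.6052

35.6052


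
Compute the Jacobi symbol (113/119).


Compute (113/119) via quadratic reciprocity:
  reciprocity: (113/119) -> +(119/113)
  reduce: (6/113)
  pull out 2: (2/113) = +1  (since 113 mod 8 = 1)
  reciprocity: (3/113) -> +(113/3)
  reduce: (2/3)
  pull out 2: (2/3) = -1  (since 3 mod 8 = 3)
  (1/3) = 1
Product of signs = -1

-1


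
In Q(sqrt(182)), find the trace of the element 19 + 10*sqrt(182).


Tr(a + b*sqrt(d)) = (a + b*sqrt(d)) + (a - b*sqrt(d)) = 2a
= 2 * (19)
= 38

38


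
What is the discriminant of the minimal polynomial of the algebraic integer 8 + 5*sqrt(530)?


The element 8 + 5*sqrt(530) has minimal polynomial:
x^2 - 16*x - 13186
Discriminant = (-16)^2 - 4*(-13186)
= 256 + 52744
= 53000

53000


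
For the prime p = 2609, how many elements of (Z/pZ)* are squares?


For prime p, the number of non-zero quadratic residues is (p-1)/2.
= (2609-1)/2
= 1304

1304


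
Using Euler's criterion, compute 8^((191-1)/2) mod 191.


p = 191 is prime and the exponent is (p-1)/2 = 95, so by Euler's criterion 8^95 = (8/191) = +1 or -1 mod 191.
Compute by square-and-multiply:
  95 = 64 + 16 + 8 + 4 + 2 + 1 (binary 1011111)
  Repeated squaring mod 191: 8^1 = 8, 8^2 = 64, 8^4 = 85, 8^8 = 158, 8^16 = 134, 8^32 = 2, 8^64 = 4
  8^95 = 8^64 * 8^16 * 8^8 * 8^4 * 8^2 * 8^1 = 4 * 134 * 158 * 85 * 64 * 8 mod 191
    4 * 134 = 536 = 154 mod 191
    154 * 158 = 24332 = 75 mod 191
    75 * 85 = 6375 = 72 mod 191
    72 * 64 = 4608 = 24 mod 191
    24 * 8 = 192 = 1 mod 191
  8^95 = 1 mod 191
Result 1: 8 is a quadratic residue mod 191.
8^95 mod 191 = 1

1


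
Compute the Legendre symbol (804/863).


p = 863 is prime, so compute (804/863) with the reciprocity algorithm (Jacobi-symbol steps: pull out 2s via (2/n), flip via reciprocity, reduce):
  pull out 2: (2/863) = +1  (since 863 mod 8 = 7)
  pull out 2: (2/863) = +1  (since 863 mod 8 = 7)
  reciprocity: (201/863) -> +(863/201)
  reduce: (59/201)
  reciprocity: (59/201) -> +(201/59)
  reduce: (24/59)
  pull out 2: (2/59) = -1  (since 59 mod 8 = 3)
  pull out 2: (2/59) = -1  (since 59 mod 8 = 3)
  pull out 2: (2/59) = -1  (since 59 mod 8 = 3)
  reciprocity: (3/59) -> -(59/3)
  reduce: (2/3)
  pull out 2: (2/3) = -1  (since 3 mod 8 = 3)
  (1/3) = 1
Product of signs = -1
(804/863) = -1

-1


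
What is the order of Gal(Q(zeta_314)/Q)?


|Gal(Q(zeta_314)/Q)| = phi(314)
= 156

156


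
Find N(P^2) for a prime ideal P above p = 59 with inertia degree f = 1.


N(P^a) = p^(a*f)
= 59^(2*1)
= 59^2
= 3481

3481


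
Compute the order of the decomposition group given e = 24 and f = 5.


|D_P| = e * f
= 24 * 5
= 120

120


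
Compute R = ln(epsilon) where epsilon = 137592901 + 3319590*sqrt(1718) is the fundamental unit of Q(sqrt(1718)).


epsilon = 137592901 + 3319590*sqrt(1718)
= 2.7519e+08
R = ln(2.7519e+08)
= 19.4330

19.4330


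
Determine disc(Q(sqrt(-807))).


For K = Q(sqrt(d)) with d squarefree: disc(K) = d if d = 1 mod 4, and disc(K) = 4d if d = 2 or 3 mod 4.
Here d = -807, and d mod 4 = 1.
d = 1 mod 4 (O_K = Z[(1+sqrt(d))/2]), so disc(K) = d = -807

-807


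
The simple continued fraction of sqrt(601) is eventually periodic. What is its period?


Run the CF algorithm for sqrt(601).
a_0 = floor(sqrt(601)) = 24; set m_0=0, q_0=1.
Recurrence: m' = q*a - m,  q' = (d - m'^2)/q,  a' = floor((a_0 + m')/q').
  step 1: m=24, q=25, a=1
  step 2: m=1, q=24, a=1
  step 3: m=23, q=3, a=15
  step 4: m=22, q=39, a=1
  step 5: m=17, q=8, a=5
  step 6: m=23, q=9, a=5
  step 7: m=22, q=13, a=3
  step 8: m=17, q=24, a=1
  step 9: m=7, q=23, a=1
  step 10: m=16, q=15, a=2
  step 11: m=14, q=27, a=1
  step 12: m=13, q=16, a=2
  step 13: m=19, q=15, a=2
  step 14: m=11, q=32, a=1
  step 15: m=21, q=5, a=9
  step 16: m=24, q=5, a=9
  step 17: m=21, q=32, a=1
  step 18: m=11, q=15, a=2
  step 19: m=19, q=16, a=2
  step 20: m=13, q=27, a=1
  step 21: m=14, q=15, a=2
  step 22: m=16, q=23, a=1
  step 23: m=7, q=24, a=1
  step 24: m=17, q=13, a=3
  step 25: m=22, q=9, a=5
  step 26: m=23, q=8, a=5
  step 27: m=17, q=39, a=1
  step 28: m=22, q=3, a=15
  step 29: m=23, q=24, a=1
  step 30: m=1, q=25, a=1
  step 31: m=24, q=1, a=48
a_31 = 2*a_0 = 48, so the period closes here.
sqrt(601) = [24; 1, 1, 15, 1, 5, 5, 3, 1, 1, 2, 1, 2, 2, 1, 9, 9, 1, 2, 2, 1, 2, 1, 1, 3, 5, 5, 1, 15, 1, 1, 48]
Period length = 31

31


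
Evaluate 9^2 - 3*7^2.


x^2 - d*y^2
= 9^2 - 3*7^2
= 81 - 147
= -66

-66


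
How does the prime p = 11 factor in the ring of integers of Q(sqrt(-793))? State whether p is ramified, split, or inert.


K = Q(sqrt(-793)). Since d mod 4 = 3, disc(K) = -3172.
Check p | disc: -3172 mod 11 = 7.
p does not divide disc. Compute Legendre symbol (d/p):
10^((11-1)/2) mod 11 = -1
(d/p) = -1, so p is inert: (p) stays prime with e=1, f=2, g=1.
Therefore p is inert.

inert


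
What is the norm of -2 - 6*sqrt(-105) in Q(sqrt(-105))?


N(a + b*sqrt(d)) = a^2 - d*b^2
= (-2)^2 - (-105)*(-6)^2
= 4 + 3780
= 3784

3784


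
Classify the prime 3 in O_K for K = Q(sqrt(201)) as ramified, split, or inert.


K = Q(sqrt(201)). Since d mod 4 = 1, disc(K) = 201.
Check p | disc: 201 mod 3 = 0.
p divides disc, so p ramifies: (p) = P^2 with e=2, f=1, g=1.
Therefore p is ramified.

ramified


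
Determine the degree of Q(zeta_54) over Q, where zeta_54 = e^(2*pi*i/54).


The degree equals Euler's totient phi(54).
54 = 2 * 3^3
phi(54) = 18

18


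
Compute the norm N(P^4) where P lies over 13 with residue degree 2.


N(P^a) = p^(a*f)
= 13^(4*2)
= 13^8
= 815730721

815730721


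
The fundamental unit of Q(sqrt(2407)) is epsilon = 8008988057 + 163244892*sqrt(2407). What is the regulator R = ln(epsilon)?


epsilon = 8008988057 + 163244892*sqrt(2407)
= 1.6018e+10
R = ln(1.6018e+10)
= 23.4970

23.4970


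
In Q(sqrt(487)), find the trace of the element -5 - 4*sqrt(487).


Tr(a + b*sqrt(d)) = (a + b*sqrt(d)) + (a - b*sqrt(d)) = 2a
= 2 * (-5)
= -10

-10


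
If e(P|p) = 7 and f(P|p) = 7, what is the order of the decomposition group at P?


|D_P| = e * f
= 7 * 7
= 49

49


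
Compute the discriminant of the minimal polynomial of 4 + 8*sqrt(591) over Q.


The element 4 + 8*sqrt(591) has minimal polynomial:
x^2 - 8*x - 37808
Discriminant = (-8)^2 - 4*(-37808)
= 64 + 151232
= 151296

151296


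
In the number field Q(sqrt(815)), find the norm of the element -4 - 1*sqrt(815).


N(a + b*sqrt(d)) = a^2 - d*b^2
= (-4)^2 - (815)*(-1)^2
= 16 - 815
= -799

-799


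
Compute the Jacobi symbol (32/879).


Compute (32/879) via quadratic reciprocity:
  pull out 2: (2/879) = +1  (since 879 mod 8 = 7)
  pull out 2: (2/879) = +1  (since 879 mod 8 = 7)
  pull out 2: (2/879) = +1  (since 879 mod 8 = 7)
  pull out 2: (2/879) = +1  (since 879 mod 8 = 7)
  pull out 2: (2/879) = +1  (since 879 mod 8 = 7)
  (1/879) = 1
Product of signs = 1

1


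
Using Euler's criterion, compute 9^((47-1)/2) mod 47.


p = 47 is prime and the exponent is (p-1)/2 = 23, so by Euler's criterion 9^23 = (9/47) = +1 or -1 mod 47.
Compute by square-and-multiply:
  23 = 16 + 4 + 2 + 1 (binary 10111)
  Repeated squaring mod 47: 9^1 = 9, 9^2 = 34, 9^4 = 28, 9^8 = 32, 9^16 = 37
  9^23 = 9^16 * 9^4 * 9^2 * 9^1 = 37 * 28 * 34 * 9 mod 47
    37 * 28 = 1036 = 2 mod 47
    2 * 34 = 68 = 21 mod 47
    21 * 9 = 189 = 1 mod 47
  9^23 = 1 mod 47
Result 1: 9 is a quadratic residue mod 47.
9^23 mod 47 = 1

1


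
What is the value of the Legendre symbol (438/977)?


p = 977 is prime, so compute (438/977) with the reciprocity algorithm (Jacobi-symbol steps: pull out 2s via (2/n), flip via reciprocity, reduce):
  pull out 2: (2/977) = +1  (since 977 mod 8 = 1)
  reciprocity: (219/977) -> +(977/219)
  reduce: (101/219)
  reciprocity: (101/219) -> +(219/101)
  reduce: (17/101)
  reciprocity: (17/101) -> +(101/17)
  reduce: (16/17)
  pull out 2: (2/17) = +1  (since 17 mod 8 = 1)
  pull out 2: (2/17) = +1  (since 17 mod 8 = 1)
  pull out 2: (2/17) = +1  (since 17 mod 8 = 1)
  pull out 2: (2/17) = +1  (since 17 mod 8 = 1)
  (1/17) = 1
Product of signs = 1
(438/977) = 1

1


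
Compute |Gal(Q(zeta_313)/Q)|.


|Gal(Q(zeta_313)/Q)| = phi(313)
= 312

312


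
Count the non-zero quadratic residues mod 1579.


For prime p, the number of non-zero quadratic residues is (p-1)/2.
= (1579-1)/2
= 789

789


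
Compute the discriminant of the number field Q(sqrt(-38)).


For K = Q(sqrt(d)) with d squarefree: disc(K) = d if d = 1 mod 4, and disc(K) = 4d if d = 2 or 3 mod 4.
Here d = -38, and d mod 4 = 2.
d = 2 mod 4, not 1 (O_K = Z[sqrt(d)]), so disc(K) = 4d = 4 * (-38) = -152

-152


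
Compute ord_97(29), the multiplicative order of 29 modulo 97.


We want ord_97(29), the smallest k >= 1 with 29^k = 1 mod 97.
n = 97 = 97, phi(97) = 96; the order divides phi(n).
Divisors of 96: 1, 2, 3, 4, 6, 8, 12, 16, 24, 32, 48, 96
Repeated squaring mod 97: 29^1 = 29, 29^2 = 65, 29^4 = 54, 29^8 = 6, 29^16 = 36, 29^32 = 35, 29^64 = 61
Test divisors in increasing order:
  k=1: 29^1 = 29 mod 97
  k=2: 29^2 = 65 mod 97
  k=3: 29^3 = 65 * 29 = 42 mod 97
  k=4: 29^4 = 54 mod 97
  k=6: 29^6 = 54 * 65 = 18 mod 97
  k=8: 29^8 = 6 mod 97
  k=12: 29^12 = 6 * 54 = 33 mod 97
  k=16: 29^16 = 36 mod 97
  k=24: 29^24 = 36 * 6 = 22 mod 97
  k=32: 29^32 = 35 mod 97
  k=48: 29^48 = 35 * 36 = 96 mod 97
  k=96: 29^96 = 61 * 35 = 1 mod 97  <- first divisor giving 1
Order = 96

96


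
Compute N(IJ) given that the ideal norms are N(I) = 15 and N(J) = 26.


N(IJ) = N(I) * N(J)
= 15 * 26
= 390

390


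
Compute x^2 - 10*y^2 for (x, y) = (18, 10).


x^2 - d*y^2
= 18^2 - 10*10^2
= 324 - 1000
= -676

-676


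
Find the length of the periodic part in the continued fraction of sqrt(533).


Run the CF algorithm for sqrt(533).
a_0 = floor(sqrt(533)) = 23; set m_0=0, q_0=1.
Recurrence: m' = q*a - m,  q' = (d - m'^2)/q,  a' = floor((a_0 + m')/q').
  step 1: m=23, q=4, a=11
  step 2: m=21, q=23, a=1
  step 3: m=2, q=23, a=1
  step 4: m=21, q=4, a=11
  step 5: m=23, q=1, a=46
a_5 = 2*a_0 = 46, so the period closes here.
sqrt(533) = [23; 11, 1, 1, 11, 46]
Period length = 5

5


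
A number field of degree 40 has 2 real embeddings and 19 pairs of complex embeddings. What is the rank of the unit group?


By Dirichlet's unit theorem:
rank = r1 + r2 - 1
= 2 + 19 - 1
= 20

20


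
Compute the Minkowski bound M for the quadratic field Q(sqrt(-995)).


d = -995, d mod 4 = 1, so disc(K) = d = -995; |disc(K)| = 995
Imaginary quadratic field, so n = 2, s = r2 = 1, r1 = 0
M = (n!/n^n) * (4/pi)^s * sqrt(|disc(K)|) = (2!/2^2) * (4/pi)^1 * sqrt(995)
= 0.5 * 1.273240 * 31.543621
= 20.0813

20.0813


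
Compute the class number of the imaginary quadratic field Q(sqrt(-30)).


K = Q(sqrt(-30)). d mod 4 = 2, so D = disc(K) = 4d = -120
h(K) equals the number of primitive reduced positive-definite forms (a, b, c) = a*x^2 + b*x*y + c*y^2 with b^2 - 4ac = D,
where reduced means |b| <= a <= c, with b >= 0 whenever |b| = a or a = c, and primitive means gcd(a, b, c) = 1.
Reduced forces 3a^2 <= |D| = 120, so 1 <= a <= 6; b must have the parity of D, and c = (b^2 - D)/(4a) must be an integer >= a.
Enumerate a = 1..6, b in [-a, a]:
  a=1: (1, 0, 30)  [1]
  a=2: (2, 0, 15)  [1]
  a=3: (3, 0, 10)  [1]
  a=4: none
  a=5: (5, 0, 6)  [1]
  a=6: none
Total reduced forms: 1 + 1 + 1 + 1 = 4
h = 4

4
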